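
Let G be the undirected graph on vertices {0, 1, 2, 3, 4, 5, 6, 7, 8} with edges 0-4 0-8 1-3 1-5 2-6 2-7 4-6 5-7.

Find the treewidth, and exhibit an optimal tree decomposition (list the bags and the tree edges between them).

Treewidth 1.
One such decomposition:
Bags: B1 = {1, 3}  B2 = {1, 5}  B3 = {5, 7}  B4 = {2, 7}  B5 = {2, 6}  B6 = {4, 6}  B7 = {0, 4}  B8 = {0, 8}
Tree: B1–B2, B2–B3, B3–B4, B4–B5, B5–B6, B6–B7, B7–B8

Each bag holds 2 vertices, so the decomposition has width 1, which upper-bounds the treewidth. Any graph with an edge has treewidth ≥ 1, and G has the edge 3–1. Therefore the treewidth is 1.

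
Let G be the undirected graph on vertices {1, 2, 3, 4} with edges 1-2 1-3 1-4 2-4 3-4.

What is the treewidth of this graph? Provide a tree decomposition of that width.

Treewidth 2.
One such decomposition:
Bags: B1 = {1, 3, 4}  B2 = {1, 2, 4}
Tree: B1–B2

Every bag has size at most 3, so the width is 3 − 1 = 2 and tw(G) ≤ 2. On the other hand G contains the 3-clique {1, 2, 4}. A clique must lie in a single bag of any decomposition, so no decomposition can have width below 2. Therefore the treewidth is 2.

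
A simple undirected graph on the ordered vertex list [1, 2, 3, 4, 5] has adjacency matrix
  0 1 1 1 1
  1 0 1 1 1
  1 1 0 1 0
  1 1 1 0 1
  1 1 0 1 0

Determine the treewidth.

3

A width-3 tree decomposition is:
Bags: B1 = {1, 2, 4, 5}  B2 = {1, 2, 3, 4}
Tree: B1–B2
Each bag holds 4 vertices, so the decomposition has width 3, which upper-bounds the treewidth. Conversely, {1, 2, 3, 4} is a clique of size 4, and the vertices of any clique must share a bag in every tree decomposition; so some bag has ≥ 4 vertices and tw(G) ≥ 3. The upper and lower bounds meet at 3, so that is the treewidth.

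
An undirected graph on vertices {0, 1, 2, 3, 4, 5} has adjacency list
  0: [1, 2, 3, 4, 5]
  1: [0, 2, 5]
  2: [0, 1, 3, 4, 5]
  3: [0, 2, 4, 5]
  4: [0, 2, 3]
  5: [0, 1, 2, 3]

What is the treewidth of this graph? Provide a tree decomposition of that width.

Treewidth 3.
One optimal decomposition is:
Bags: B1 = {0, 2, 3, 4}  B2 = {0, 2, 3, 5}  B3 = {0, 1, 2, 5}
Tree: B1–B2, B2–B3

The largest bag has 4 vertices, giving width 3; this decomposition certifies tw(G) ≤ 3. Conversely, {0, 1, 2, 5} is a clique of size 4, and the vertices of any clique must share a bag in every tree decomposition; so some bag has ≥ 4 vertices and tw(G) ≥ 3. Hence tw(G) = 3 exactly.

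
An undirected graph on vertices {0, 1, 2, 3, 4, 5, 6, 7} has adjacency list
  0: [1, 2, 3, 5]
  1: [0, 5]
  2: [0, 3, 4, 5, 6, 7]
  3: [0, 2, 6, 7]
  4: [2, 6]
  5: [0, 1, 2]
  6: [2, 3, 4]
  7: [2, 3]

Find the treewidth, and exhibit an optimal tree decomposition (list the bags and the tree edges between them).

The largest bag has 3 vertices, giving width 2; this decomposition certifies tw(G) ≤ 2. Conversely, {0, 1, 5} is a clique of size 3, and the vertices of any clique must share a bag in every tree decomposition; so some bag has ≥ 3 vertices and tw(G) ≥ 2. Therefore the treewidth is 2.

Treewidth 2.
Bags: B1 = {2, 3, 6}  B2 = {0, 2, 3}  B3 = {2, 4, 6}  B4 = {2, 3, 7}  B5 = {0, 2, 5}  B6 = {0, 1, 5}
Tree: B1–B2, B1–B3, B2–B4, B2–B5, B5–B6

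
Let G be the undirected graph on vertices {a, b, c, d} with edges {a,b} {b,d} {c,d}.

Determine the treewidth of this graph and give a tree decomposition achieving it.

Treewidth 1.
Bags: B1 = {a, b}  B2 = {b, d}  B3 = {c, d}
Tree: B1–B2, B2–B3

Every bag has size at most 2, so the width is 2 − 1 = 1 and tw(G) ≤ 1. Any graph with an edge has treewidth ≥ 1, and G has the edge b–a. The upper and lower bounds meet at 1, so that is the treewidth.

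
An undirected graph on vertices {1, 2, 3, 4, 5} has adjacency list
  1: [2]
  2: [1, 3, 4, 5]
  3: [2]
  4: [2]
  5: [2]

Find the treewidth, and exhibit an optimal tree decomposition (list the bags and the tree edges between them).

Each bag holds 2 vertices, so the decomposition has width 1, which upper-bounds the treewidth. G has an edge, so its treewidth is at least 1. Therefore the treewidth is 1.

Treewidth 1.
One optimal decomposition is:
Bags: B1 = {1, 2}  B2 = {2, 4}  B3 = {2, 3}  B4 = {2, 5}
Tree: B1–B2, B2–B3, B3–B4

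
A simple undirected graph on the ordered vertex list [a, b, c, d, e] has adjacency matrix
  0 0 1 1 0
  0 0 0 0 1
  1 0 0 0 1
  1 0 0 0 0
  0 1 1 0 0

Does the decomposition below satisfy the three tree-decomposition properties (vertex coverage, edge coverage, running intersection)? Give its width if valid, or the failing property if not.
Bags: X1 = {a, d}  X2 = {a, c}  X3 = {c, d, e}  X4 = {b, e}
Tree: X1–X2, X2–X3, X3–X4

No — bags containing vertex d are not connected in the tree.

A tree decomposition must satisfy three properties: every vertex lies in some bag; for every edge, both endpoints lie together in some bag; and for every vertex, the bags containing it form a connected subtree. Here bags containing vertex d are not connected in the tree, so the decomposition is invalid.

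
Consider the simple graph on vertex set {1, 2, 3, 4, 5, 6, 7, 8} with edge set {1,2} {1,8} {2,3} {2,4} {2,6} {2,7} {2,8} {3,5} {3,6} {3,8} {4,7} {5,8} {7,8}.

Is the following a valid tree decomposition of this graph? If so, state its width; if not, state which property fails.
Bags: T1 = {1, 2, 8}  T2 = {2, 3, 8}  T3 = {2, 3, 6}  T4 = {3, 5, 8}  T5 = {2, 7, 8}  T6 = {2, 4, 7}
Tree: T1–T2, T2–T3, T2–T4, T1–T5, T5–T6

Checking the three conditions: (i) the bags cover all of {1, 2, 3, 4, 5, 6, 7, 8}; (ii) for each edge, some bag contains both endpoints; (iii) the bags containing any fixed vertex form a subtree. All hold, so the decomposition is valid with width 3 − 1 = 2.

Yes; width 2.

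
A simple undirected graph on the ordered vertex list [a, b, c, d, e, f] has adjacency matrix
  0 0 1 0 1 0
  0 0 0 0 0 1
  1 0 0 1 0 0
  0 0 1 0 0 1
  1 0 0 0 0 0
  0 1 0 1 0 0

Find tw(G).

1

A width-1 tree decomposition is:
Bags: B1 = {b, f}  B2 = {d, f}  B3 = {c, d}  B4 = {a, c}  B5 = {a, e}
Tree: B1–B2, B2–B3, B3–B4, B4–B5
The largest bag has 2 vertices, giving width 1; this decomposition certifies tw(G) ≤ 1. G has an edge, so its treewidth is at least 1. Hence tw(G) = 1 exactly.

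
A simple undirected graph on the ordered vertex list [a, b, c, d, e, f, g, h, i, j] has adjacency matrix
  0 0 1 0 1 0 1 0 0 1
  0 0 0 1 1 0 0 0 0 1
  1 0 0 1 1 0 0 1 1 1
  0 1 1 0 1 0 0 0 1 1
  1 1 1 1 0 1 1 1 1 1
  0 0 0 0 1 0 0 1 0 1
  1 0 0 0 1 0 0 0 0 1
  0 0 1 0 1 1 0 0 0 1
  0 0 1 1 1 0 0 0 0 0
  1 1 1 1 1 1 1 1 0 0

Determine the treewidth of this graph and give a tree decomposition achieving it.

Treewidth 3.
One such decomposition:
Bags: B1 = {c, d, e, j}  B2 = {b, d, e, j}  B3 = {c, e, h, j}  B4 = {e, f, h, j}  B5 = {a, c, e, j}  B6 = {a, e, g, j}  B7 = {c, d, e, i}
Tree: B1–B2, B1–B3, B3–B4, B1–B5, B5–B6, B1–B7

Each bag holds 4 vertices, so the decomposition has width 3, which upper-bounds the treewidth. For the lower bound, the 4 vertices {a, e, g, j} are pairwise adjacent, and any tree decomposition puts a clique entirely inside one bag — forcing width ≥ 3. Therefore the treewidth is 3.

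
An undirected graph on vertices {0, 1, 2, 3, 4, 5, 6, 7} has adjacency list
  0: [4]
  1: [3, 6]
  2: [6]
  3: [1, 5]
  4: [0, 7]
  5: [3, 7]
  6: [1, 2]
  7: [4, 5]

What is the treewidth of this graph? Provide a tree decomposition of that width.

Every bag has size at most 2, so the width is 2 − 1 = 1 and tw(G) ≤ 1. Any graph with an edge has treewidth ≥ 1, and G has the edge 0–4. Combining the bounds, tw(G) = 1.

Treewidth 1.
Bags: B1 = {0, 4}  B2 = {4, 7}  B3 = {5, 7}  B4 = {3, 5}  B5 = {1, 3}  B6 = {1, 6}  B7 = {2, 6}
Tree: B1–B2, B2–B3, B3–B4, B4–B5, B5–B6, B6–B7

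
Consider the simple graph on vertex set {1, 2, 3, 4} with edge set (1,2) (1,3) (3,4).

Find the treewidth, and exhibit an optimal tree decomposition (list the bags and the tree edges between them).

Each bag holds 2 vertices, so the decomposition has width 1, which upper-bounds the treewidth. Since G has at least one edge (e.g. 1–3), it is not an edgeless graph, so tw(G) ≥ 1. Hence tw(G) = 1 exactly.

Treewidth 1.
One optimal decomposition is:
Bags: B1 = {1, 3}  B2 = {3, 4}  B3 = {1, 2}
Tree: B1–B2, B1–B3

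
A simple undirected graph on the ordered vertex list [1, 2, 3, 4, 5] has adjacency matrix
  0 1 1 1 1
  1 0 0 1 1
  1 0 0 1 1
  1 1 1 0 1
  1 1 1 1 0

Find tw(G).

A width-3 tree decomposition is:
Bags: B1 = {1, 2, 4, 5}  B2 = {1, 3, 4, 5}
Tree: B1–B2
Every bag has size at most 4, so the width is 4 − 1 = 3 and tw(G) ≤ 3. For the lower bound, the 4 vertices {1, 2, 4, 5} are pairwise adjacent, and any tree decomposition puts a clique entirely inside one bag — forcing width ≥ 3. The upper and lower bounds meet at 3, so that is the treewidth.

3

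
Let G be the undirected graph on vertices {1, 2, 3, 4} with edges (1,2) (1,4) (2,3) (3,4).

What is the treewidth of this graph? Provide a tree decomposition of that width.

Every bag has size at most 3, so the width is 3 − 1 = 2 and tw(G) ≤ 2. For the lower bound, G contains the cycle 3–4–1–2–3, so G is not a forest; only forests have treewidth ≤ 1, hence tw(G) ≥ 2. Hence tw(G) = 2 exactly.

Treewidth 2.
One optimal decomposition is:
Bags: B1 = {1, 3, 4}  B2 = {1, 2, 3}
Tree: B1–B2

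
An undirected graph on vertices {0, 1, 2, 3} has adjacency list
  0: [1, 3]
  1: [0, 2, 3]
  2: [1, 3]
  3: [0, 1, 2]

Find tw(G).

A width-2 tree decomposition is:
Bags: B1 = {0, 1, 3}  B2 = {1, 2, 3}
Tree: B1–B2
Each bag holds 3 vertices, so the decomposition has width 2, which upper-bounds the treewidth. On the other hand G contains the 3-clique {0, 1, 3}. A clique must lie in a single bag of any decomposition, so no decomposition can have width below 2. Hence tw(G) = 2 exactly.

2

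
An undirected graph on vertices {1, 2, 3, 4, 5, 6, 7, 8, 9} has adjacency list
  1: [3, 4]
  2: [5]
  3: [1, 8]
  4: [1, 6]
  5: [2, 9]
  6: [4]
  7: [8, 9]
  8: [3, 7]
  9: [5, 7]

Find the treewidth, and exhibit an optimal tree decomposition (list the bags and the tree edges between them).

Treewidth 1.
Bags: B1 = {4, 6}  B2 = {1, 4}  B3 = {1, 3}  B4 = {3, 8}  B5 = {7, 8}  B6 = {7, 9}  B7 = {5, 9}  B8 = {2, 5}
Tree: B1–B2, B2–B3, B3–B4, B4–B5, B5–B6, B6–B7, B7–B8

Each bag holds 2 vertices, so the decomposition has width 1, which upper-bounds the treewidth. G has an edge, so its treewidth is at least 1. Combining the bounds, tw(G) = 1.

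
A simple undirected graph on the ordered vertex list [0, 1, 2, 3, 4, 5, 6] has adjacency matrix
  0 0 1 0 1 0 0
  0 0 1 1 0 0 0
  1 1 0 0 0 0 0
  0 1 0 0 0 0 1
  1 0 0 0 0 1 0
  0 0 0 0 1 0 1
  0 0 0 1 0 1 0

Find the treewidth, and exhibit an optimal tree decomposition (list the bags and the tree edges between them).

Treewidth 2.
One such decomposition:
Bags: B1 = {1, 3, 6}  B2 = {1, 2, 6}  B3 = {0, 2, 6}  B4 = {0, 4, 6}  B5 = {4, 5, 6}
Tree: B1–B2, B2–B3, B3–B4, B4–B5

The largest bag has 3 vertices, giving width 2; this decomposition certifies tw(G) ≤ 2. For the lower bound, G contains the cycle 6–3–1–2–0–4–5–6, so G is not a forest; only forests have treewidth ≤ 1, hence tw(G) ≥ 2. Therefore the treewidth is 2.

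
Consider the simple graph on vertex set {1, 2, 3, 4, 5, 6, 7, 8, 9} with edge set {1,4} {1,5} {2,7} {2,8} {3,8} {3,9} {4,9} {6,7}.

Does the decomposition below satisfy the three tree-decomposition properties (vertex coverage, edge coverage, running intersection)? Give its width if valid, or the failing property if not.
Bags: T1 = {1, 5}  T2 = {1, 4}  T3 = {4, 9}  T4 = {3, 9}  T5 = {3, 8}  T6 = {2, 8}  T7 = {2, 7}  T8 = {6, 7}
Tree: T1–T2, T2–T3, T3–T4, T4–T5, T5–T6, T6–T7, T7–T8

Vertex coverage: the bags together contain {1, 2, 3, 4, 5, 6, 7, 8, 9}, the full vertex set. Edge coverage: each edge of G has both endpoints in at least one bag. Running intersection: for every vertex, the bags containing it form a connected subtree. All three properties hold, so this is a valid tree decomposition of width max|bag| − 1 = 1, and hence tw(G) ≤ 1.

Yes; width 1.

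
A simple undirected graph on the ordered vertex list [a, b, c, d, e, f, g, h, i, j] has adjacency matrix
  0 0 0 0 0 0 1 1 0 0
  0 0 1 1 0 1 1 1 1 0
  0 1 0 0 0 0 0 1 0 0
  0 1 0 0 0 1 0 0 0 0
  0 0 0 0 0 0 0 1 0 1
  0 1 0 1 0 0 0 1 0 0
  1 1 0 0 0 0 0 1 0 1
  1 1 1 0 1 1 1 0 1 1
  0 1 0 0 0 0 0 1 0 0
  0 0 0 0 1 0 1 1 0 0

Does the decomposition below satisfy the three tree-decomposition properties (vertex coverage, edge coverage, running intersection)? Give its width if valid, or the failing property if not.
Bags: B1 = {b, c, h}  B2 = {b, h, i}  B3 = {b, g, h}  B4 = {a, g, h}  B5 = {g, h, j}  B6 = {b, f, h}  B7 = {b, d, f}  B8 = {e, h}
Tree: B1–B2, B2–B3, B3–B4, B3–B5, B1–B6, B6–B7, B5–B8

No — edge (j,e) lies in no bag.

A tree decomposition must satisfy three properties: every vertex lies in some bag; for every edge, both endpoints lie together in some bag; and for every vertex, the bags containing it form a connected subtree. Here edge (j,e) lies in no bag, so the decomposition is invalid.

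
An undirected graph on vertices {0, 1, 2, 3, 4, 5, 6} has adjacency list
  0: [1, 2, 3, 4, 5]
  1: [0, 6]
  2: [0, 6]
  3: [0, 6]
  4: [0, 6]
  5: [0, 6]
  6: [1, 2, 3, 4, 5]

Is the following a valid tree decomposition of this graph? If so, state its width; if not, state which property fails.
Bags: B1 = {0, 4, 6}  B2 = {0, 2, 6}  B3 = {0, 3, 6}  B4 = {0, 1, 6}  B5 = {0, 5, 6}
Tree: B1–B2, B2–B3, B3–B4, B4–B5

Every vertex of G appears in some bag (union = {0, 1, 2, 3, 4, 5, 6}); every edge is covered by a bag; and for each vertex v the set of bags containing v is connected in the bag tree. The decomposition is therefore valid. The largest bag has 3 vertices, so the width is 2.

Yes; width 2.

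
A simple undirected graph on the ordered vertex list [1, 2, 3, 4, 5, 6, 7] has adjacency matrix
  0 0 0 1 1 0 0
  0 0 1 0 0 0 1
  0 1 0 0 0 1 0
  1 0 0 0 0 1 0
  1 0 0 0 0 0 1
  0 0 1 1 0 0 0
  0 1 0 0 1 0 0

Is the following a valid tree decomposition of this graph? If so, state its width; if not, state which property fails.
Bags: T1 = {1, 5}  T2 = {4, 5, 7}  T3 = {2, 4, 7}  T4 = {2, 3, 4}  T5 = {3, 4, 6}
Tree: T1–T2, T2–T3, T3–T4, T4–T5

A tree decomposition must satisfy three properties: every vertex lies in some bag; for every edge, both endpoints lie together in some bag; and for every vertex, the bags containing it form a connected subtree. Here edge (4,1) lies in no bag, so the decomposition is invalid.

No — edge (4,1) lies in no bag.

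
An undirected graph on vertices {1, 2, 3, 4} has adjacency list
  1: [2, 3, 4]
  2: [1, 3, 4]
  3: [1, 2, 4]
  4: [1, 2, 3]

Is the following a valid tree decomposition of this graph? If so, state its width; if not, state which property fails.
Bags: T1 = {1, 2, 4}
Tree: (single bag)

A tree decomposition must satisfy three properties: every vertex lies in some bag; for every edge, both endpoints lie together in some bag; and for every vertex, the bags containing it form a connected subtree. Here vertex 3 appears in no bag, so the decomposition is invalid.

No — vertex 3 appears in no bag.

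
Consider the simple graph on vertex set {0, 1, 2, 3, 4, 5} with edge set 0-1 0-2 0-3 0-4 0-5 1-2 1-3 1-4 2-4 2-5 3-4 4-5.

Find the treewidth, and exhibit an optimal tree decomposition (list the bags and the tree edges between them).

Treewidth 3.
Bags: B1 = {0, 1, 2, 4}  B2 = {0, 1, 3, 4}  B3 = {0, 2, 4, 5}
Tree: B1–B2, B1–B3

Every bag has size at most 4, so the width is 4 − 1 = 3 and tw(G) ≤ 3. On the other hand G contains the 4-clique {0, 1, 2, 4}. A clique must lie in a single bag of any decomposition, so no decomposition can have width below 3. Therefore the treewidth is 3.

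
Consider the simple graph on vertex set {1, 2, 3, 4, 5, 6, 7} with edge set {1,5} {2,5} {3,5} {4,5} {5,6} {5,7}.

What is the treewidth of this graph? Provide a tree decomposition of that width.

Every bag has size at most 2, so the width is 2 − 1 = 1 and tw(G) ≤ 1. G has an edge, so its treewidth is at least 1. Combining the bounds, tw(G) = 1.

Treewidth 1.
Bags: B1 = {5, 7}  B2 = {2, 5}  B3 = {4, 5}  B4 = {1, 5}  B5 = {3, 5}  B6 = {5, 6}
Tree: B1–B2, B2–B3, B1–B4, B2–B5, B5–B6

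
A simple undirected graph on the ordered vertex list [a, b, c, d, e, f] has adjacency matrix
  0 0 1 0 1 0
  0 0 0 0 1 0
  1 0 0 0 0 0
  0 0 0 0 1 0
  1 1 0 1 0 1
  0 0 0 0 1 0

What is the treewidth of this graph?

1

A width-1 tree decomposition is:
Bags: B1 = {a, e}  B2 = {a, c}  B3 = {e, f}  B4 = {b, e}  B5 = {d, e}
Tree: B1–B2, B1–B3, B1–B4, B1–B5
The largest bag has 2 vertices, giving width 1; this decomposition certifies tw(G) ≤ 1. Any graph with an edge has treewidth ≥ 1, and G has the edge a–e. Combining the bounds, tw(G) = 1.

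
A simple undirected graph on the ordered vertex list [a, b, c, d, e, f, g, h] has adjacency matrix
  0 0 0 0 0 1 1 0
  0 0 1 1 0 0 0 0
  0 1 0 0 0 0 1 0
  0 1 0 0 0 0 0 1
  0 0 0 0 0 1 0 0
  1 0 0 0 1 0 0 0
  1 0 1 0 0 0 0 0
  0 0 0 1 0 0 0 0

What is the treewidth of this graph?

1

A width-1 tree decomposition is:
Bags: B1 = {e, f}  B2 = {a, f}  B3 = {a, g}  B4 = {c, g}  B5 = {b, c}  B6 = {b, d}  B7 = {d, h}
Tree: B1–B2, B2–B3, B3–B4, B4–B5, B5–B6, B6–B7
Each bag holds 2 vertices, so the decomposition has width 1, which upper-bounds the treewidth. G has an edge, so its treewidth is at least 1. Combining the bounds, tw(G) = 1.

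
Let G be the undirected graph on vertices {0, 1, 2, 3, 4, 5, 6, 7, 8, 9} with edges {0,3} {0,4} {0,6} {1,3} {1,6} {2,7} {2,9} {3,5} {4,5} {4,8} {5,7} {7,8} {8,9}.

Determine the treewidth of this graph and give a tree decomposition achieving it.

Treewidth 2.
One optimal decomposition is:
Bags: B1 = {2, 8, 9}  B2 = {2, 7, 8}  B3 = {4, 7, 8}  B4 = {4, 5, 7}  B5 = {0, 4, 5}  B6 = {0, 3, 5}  B7 = {0, 3, 6}  B8 = {1, 3, 6}
Tree: B1–B2, B2–B3, B3–B4, B4–B5, B5–B6, B6–B7, B7–B8

Each bag holds 3 vertices, so the decomposition has width 2, which upper-bounds the treewidth. The edges 9–2–7–8–9 form a cycle, so G is not a tree and its treewidth is at least 2. Hence tw(G) = 2 exactly.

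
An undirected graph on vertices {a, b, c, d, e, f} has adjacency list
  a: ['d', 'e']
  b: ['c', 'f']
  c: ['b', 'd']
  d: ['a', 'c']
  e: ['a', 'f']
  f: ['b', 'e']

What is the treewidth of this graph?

2

A width-2 tree decomposition is:
Bags: B1 = {a, d, e}  B2 = {c, d, e}  B3 = {b, c, e}  B4 = {b, e, f}
Tree: B1–B2, B2–B3, B3–B4
Every bag has size at most 3, so the width is 3 − 1 = 2 and tw(G) ≤ 2. Since e–a–d–c–b–f–e is a cycle in G, G is not acyclic. Forests are exactly the graphs of treewidth ≤ 1, so tw(G) ≥ 2. Combining the bounds, tw(G) = 2.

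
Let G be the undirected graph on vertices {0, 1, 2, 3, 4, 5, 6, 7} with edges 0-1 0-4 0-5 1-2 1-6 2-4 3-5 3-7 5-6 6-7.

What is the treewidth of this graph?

2

A width-2 tree decomposition is:
Bags: B1 = {1, 2, 4}  B2 = {0, 1, 4}  B3 = {0, 1, 6}  B4 = {0, 5, 6}  B5 = {5, 6, 7}  B6 = {3, 5, 7}
Tree: B1–B2, B2–B3, B3–B4, B4–B5, B5–B6
Each bag holds 3 vertices, so the decomposition has width 2, which upper-bounds the treewidth. The edges 2–4–0–1–2 form a cycle, so G is not a tree and its treewidth is at least 2. The upper and lower bounds meet at 2, so that is the treewidth.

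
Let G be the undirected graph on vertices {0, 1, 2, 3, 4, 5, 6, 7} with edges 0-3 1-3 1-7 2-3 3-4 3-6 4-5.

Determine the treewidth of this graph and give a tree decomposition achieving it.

Treewidth 1.
One such decomposition:
Bags: B1 = {3, 6}  B2 = {1, 3}  B3 = {0, 3}  B4 = {3, 4}  B5 = {1, 7}  B6 = {2, 3}  B7 = {4, 5}
Tree: B1–B2, B2–B3, B2–B4, B2–B5, B4–B6, B4–B7

The largest bag has 2 vertices, giving width 1; this decomposition certifies tw(G) ≤ 1. G has an edge, so its treewidth is at least 1. The upper and lower bounds meet at 1, so that is the treewidth.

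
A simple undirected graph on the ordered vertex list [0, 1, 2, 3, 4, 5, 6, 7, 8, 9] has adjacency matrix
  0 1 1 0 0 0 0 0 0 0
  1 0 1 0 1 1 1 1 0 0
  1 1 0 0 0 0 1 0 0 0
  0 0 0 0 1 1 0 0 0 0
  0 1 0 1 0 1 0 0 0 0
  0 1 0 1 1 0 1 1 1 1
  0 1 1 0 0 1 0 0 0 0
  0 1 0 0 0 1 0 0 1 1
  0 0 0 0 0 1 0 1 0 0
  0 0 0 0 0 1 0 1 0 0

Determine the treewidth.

A width-2 tree decomposition is:
Bags: B1 = {1, 5, 6}  B2 = {1, 4, 5}  B3 = {1, 2, 6}  B4 = {3, 4, 5}  B5 = {0, 1, 2}  B6 = {1, 5, 7}  B7 = {5, 7, 9}  B8 = {5, 7, 8}
Tree: B1–B2, B1–B3, B2–B4, B3–B5, B2–B6, B6–B7, B6–B8
The largest bag has 3 vertices, giving width 2; this decomposition certifies tw(G) ≤ 2. Conversely, {0, 1, 2} is a clique of size 3, and the vertices of any clique must share a bag in every tree decomposition; so some bag has ≥ 3 vertices and tw(G) ≥ 2. Hence tw(G) = 2 exactly.

2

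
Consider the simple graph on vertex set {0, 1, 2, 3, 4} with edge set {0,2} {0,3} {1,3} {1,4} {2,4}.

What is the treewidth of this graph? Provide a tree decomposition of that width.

Treewidth 2.
Bags: B1 = {1, 2, 4}  B2 = {1, 2, 3}  B3 = {0, 2, 3}
Tree: B1–B2, B2–B3

Each bag holds 3 vertices, so the decomposition has width 2, which upper-bounds the treewidth. Since 2–4–1–3–0–2 is a cycle in G, G is not acyclic. Forests are exactly the graphs of treewidth ≤ 1, so tw(G) ≥ 2. Therefore the treewidth is 2.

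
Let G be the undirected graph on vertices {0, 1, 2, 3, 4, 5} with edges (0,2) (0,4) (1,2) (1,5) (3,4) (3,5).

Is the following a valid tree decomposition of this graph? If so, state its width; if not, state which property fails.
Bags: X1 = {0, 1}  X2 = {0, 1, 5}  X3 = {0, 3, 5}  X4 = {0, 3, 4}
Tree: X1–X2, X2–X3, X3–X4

No — vertex 2 appears in no bag.

A tree decomposition must satisfy three properties: every vertex lies in some bag; for every edge, both endpoints lie together in some bag; and for every vertex, the bags containing it form a connected subtree. Here vertex 2 appears in no bag, so the decomposition is invalid.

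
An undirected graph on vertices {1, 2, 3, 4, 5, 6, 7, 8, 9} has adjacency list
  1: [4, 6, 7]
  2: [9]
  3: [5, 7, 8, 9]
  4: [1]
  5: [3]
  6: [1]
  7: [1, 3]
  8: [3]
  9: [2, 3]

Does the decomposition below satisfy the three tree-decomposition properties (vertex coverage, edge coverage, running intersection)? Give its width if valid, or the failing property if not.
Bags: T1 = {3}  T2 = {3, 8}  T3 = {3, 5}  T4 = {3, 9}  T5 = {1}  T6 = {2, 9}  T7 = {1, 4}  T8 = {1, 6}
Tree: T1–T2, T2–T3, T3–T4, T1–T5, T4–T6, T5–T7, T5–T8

A tree decomposition must satisfy three properties: every vertex lies in some bag; for every edge, both endpoints lie together in some bag; and for every vertex, the bags containing it form a connected subtree. Here vertex 7 appears in no bag, so the decomposition is invalid.

No — vertex 7 appears in no bag.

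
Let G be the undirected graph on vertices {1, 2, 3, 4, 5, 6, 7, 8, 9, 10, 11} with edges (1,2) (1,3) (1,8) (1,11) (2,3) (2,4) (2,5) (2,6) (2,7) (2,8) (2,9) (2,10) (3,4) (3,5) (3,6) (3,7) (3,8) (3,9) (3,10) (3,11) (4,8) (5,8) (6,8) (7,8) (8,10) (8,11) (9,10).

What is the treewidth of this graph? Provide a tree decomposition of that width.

Every bag has size at most 4, so the width is 4 − 1 = 3 and tw(G) ≤ 3. Conversely, {1, 2, 3, 8} is a clique of size 4, and the vertices of any clique must share a bag in every tree decomposition; so some bag has ≥ 4 vertices and tw(G) ≥ 3. Hence tw(G) = 3 exactly.

Treewidth 3.
Bags: B1 = {2, 3, 7, 8}  B2 = {2, 3, 8, 10}  B3 = {1, 2, 3, 8}  B4 = {1, 3, 8, 11}  B5 = {2, 3, 9, 10}  B6 = {2, 3, 6, 8}  B7 = {2, 3, 5, 8}  B8 = {2, 3, 4, 8}
Tree: B1–B2, B1–B3, B3–B4, B2–B5, B2–B6, B3–B7, B1–B8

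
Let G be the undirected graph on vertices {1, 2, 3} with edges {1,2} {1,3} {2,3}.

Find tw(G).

A width-2 tree decomposition is:
Bags: B1 = {1, 2, 3}
Tree: (single bag)
A single bag containing all 3 vertices is trivially a valid decomposition of width 2. For the lower bound, the 3 vertices {1, 2, 3} are pairwise adjacent, and any tree decomposition puts a clique entirely inside one bag — forcing width ≥ 2. Hence tw(G) = 2 exactly.

2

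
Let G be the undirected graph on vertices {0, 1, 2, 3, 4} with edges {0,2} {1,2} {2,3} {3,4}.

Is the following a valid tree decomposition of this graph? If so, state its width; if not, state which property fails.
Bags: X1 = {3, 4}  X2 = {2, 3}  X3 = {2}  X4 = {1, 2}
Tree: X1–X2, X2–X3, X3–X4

No — vertex 0 appears in no bag.

A tree decomposition must satisfy three properties: every vertex lies in some bag; for every edge, both endpoints lie together in some bag; and for every vertex, the bags containing it form a connected subtree. Here vertex 0 appears in no bag, so the decomposition is invalid.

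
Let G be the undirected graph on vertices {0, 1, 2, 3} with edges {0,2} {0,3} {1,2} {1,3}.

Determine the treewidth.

A width-2 tree decomposition is:
Bags: B1 = {0, 1, 3}  B2 = {0, 1, 2}
Tree: B1–B2
Every bag has size at most 3, so the width is 3 − 1 = 2 and tw(G) ≤ 2. Since 1–3–0–2–1 is a cycle in G, G is not acyclic. Forests are exactly the graphs of treewidth ≤ 1, so tw(G) ≥ 2. Therefore the treewidth is 2.

2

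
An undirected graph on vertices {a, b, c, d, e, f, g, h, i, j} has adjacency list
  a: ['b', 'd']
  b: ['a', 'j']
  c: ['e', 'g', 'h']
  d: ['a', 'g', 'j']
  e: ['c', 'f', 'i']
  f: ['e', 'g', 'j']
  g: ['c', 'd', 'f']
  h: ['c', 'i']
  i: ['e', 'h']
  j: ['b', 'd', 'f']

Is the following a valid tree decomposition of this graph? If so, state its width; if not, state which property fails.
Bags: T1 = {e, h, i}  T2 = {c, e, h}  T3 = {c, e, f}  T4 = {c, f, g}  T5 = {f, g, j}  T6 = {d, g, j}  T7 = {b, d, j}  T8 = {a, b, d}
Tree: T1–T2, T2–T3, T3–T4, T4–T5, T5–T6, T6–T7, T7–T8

Yes; width 2.

Checking the three conditions: (i) the bags cover all of {a, b, c, d, e, f, g, h, i, j}; (ii) for each edge, some bag contains both endpoints; (iii) the bags containing any fixed vertex form a subtree. All hold, so the decomposition is valid with width 3 − 1 = 2.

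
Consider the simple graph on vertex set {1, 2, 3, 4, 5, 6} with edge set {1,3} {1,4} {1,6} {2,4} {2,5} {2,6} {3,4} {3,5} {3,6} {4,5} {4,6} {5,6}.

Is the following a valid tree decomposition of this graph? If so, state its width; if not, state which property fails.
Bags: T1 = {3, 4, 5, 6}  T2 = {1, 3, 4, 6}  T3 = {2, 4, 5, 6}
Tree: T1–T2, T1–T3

Yes; width 3.

Checking the three conditions: (i) the bags cover all of {1, 2, 3, 4, 5, 6}; (ii) for each edge, some bag contains both endpoints; (iii) the bags containing any fixed vertex form a subtree. All hold, so the decomposition is valid with width 4 − 1 = 3.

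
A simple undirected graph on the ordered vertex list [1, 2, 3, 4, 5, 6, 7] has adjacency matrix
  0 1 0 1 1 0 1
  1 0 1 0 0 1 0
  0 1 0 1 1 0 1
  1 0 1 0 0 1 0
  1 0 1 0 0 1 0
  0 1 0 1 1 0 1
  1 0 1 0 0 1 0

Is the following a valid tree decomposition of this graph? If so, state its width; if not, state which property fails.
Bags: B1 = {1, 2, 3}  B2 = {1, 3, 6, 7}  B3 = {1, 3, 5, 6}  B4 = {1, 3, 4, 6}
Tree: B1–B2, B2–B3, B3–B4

No — edge (6,2) lies in no bag.

A tree decomposition must satisfy three properties: every vertex lies in some bag; for every edge, both endpoints lie together in some bag; and for every vertex, the bags containing it form a connected subtree. Here edge (6,2) lies in no bag, so the decomposition is invalid.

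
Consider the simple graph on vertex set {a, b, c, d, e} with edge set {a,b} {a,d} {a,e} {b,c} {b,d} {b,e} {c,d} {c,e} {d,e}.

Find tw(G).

3

A width-3 tree decomposition is:
Bags: B1 = {b, c, d, e}  B2 = {a, b, d, e}
Tree: B1–B2
Every bag has size at most 4, so the width is 4 − 1 = 3 and tw(G) ≤ 3. On the other hand G contains the 4-clique {b, c, d, e}. A clique must lie in a single bag of any decomposition, so no decomposition can have width below 3. The upper and lower bounds meet at 3, so that is the treewidth.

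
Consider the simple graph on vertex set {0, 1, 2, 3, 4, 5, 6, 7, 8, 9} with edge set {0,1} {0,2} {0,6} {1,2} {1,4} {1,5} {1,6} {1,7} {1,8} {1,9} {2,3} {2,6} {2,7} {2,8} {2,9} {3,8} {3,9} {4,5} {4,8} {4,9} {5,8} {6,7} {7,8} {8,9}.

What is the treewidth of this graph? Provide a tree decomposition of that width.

Treewidth 3.
One optimal decomposition is:
Bags: B1 = {1, 4, 8, 9}  B2 = {1, 2, 8, 9}  B3 = {1, 2, 7, 8}  B4 = {2, 3, 8, 9}  B5 = {1, 4, 5, 8}  B6 = {1, 2, 6, 7}  B7 = {0, 1, 2, 6}
Tree: B1–B2, B2–B3, B2–B4, B1–B5, B3–B6, B6–B7

Every bag has size at most 4, so the width is 4 − 1 = 3 and tw(G) ≤ 3. Conversely, {1, 2, 8, 9} is a clique of size 4, and the vertices of any clique must share a bag in every tree decomposition; so some bag has ≥ 4 vertices and tw(G) ≥ 3. The upper and lower bounds meet at 3, so that is the treewidth.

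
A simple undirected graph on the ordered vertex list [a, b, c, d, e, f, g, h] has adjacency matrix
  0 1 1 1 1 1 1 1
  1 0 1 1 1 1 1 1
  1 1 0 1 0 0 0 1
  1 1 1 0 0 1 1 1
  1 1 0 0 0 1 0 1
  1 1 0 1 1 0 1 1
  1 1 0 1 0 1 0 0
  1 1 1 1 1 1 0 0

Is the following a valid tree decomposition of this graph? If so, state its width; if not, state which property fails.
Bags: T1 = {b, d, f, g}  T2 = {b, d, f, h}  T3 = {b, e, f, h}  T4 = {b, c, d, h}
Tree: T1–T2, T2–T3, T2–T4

No — vertex a appears in no bag.

A tree decomposition must satisfy three properties: every vertex lies in some bag; for every edge, both endpoints lie together in some bag; and for every vertex, the bags containing it form a connected subtree. Here vertex a appears in no bag, so the decomposition is invalid.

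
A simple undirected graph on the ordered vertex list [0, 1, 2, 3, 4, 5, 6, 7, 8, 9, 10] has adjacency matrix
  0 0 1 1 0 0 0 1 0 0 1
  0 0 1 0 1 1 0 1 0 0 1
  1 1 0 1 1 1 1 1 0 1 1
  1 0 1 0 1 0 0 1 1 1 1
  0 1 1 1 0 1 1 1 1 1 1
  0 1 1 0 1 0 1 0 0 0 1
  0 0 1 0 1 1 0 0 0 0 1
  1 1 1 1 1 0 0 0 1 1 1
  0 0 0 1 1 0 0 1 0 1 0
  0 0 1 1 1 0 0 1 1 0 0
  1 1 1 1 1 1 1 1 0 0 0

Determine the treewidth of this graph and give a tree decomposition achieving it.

Treewidth 4.
One such decomposition:
Bags: B1 = {2, 3, 4, 7, 9}  B2 = {3, 4, 7, 8, 9}  B3 = {2, 3, 4, 7, 10}  B4 = {1, 2, 4, 7, 10}  B5 = {1, 2, 4, 5, 10}  B6 = {2, 4, 5, 6, 10}  B7 = {0, 2, 3, 7, 10}
Tree: B1–B2, B1–B3, B3–B4, B4–B5, B5–B6, B3–B7

Every bag has size at most 5, so the width is 5 − 1 = 4 and tw(G) ≤ 4. On the other hand G contains the 5-clique {3, 4, 7, 8, 9}. A clique must lie in a single bag of any decomposition, so no decomposition can have width below 4. Therefore the treewidth is 4.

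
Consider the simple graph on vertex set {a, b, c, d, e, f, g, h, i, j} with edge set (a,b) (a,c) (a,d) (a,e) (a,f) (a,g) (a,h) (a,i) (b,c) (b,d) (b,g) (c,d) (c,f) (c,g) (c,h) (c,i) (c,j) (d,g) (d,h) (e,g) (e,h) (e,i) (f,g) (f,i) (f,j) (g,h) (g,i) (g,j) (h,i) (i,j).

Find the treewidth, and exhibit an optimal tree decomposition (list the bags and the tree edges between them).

Each bag holds 5 vertices, so the decomposition has width 4, which upper-bounds the treewidth. For the lower bound, the 5 vertices {a, e, g, h, i} are pairwise adjacent, and any tree decomposition puts a clique entirely inside one bag — forcing width ≥ 4. Hence tw(G) = 4 exactly.

Treewidth 4.
Bags: B1 = {a, c, d, g, h}  B2 = {a, c, g, h, i}  B3 = {a, e, g, h, i}  B4 = {a, c, f, g, i}  B5 = {c, f, g, i, j}  B6 = {a, b, c, d, g}
Tree: B1–B2, B2–B3, B2–B4, B4–B5, B1–B6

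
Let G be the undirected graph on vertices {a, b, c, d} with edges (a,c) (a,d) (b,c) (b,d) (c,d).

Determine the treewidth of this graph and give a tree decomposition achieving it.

Treewidth 2.
Bags: B1 = {a, c, d}  B2 = {b, c, d}
Tree: B1–B2

Each bag holds 3 vertices, so the decomposition has width 2, which upper-bounds the treewidth. On the other hand G contains the 3-clique {a, c, d}. A clique must lie in a single bag of any decomposition, so no decomposition can have width below 2. Hence tw(G) = 2 exactly.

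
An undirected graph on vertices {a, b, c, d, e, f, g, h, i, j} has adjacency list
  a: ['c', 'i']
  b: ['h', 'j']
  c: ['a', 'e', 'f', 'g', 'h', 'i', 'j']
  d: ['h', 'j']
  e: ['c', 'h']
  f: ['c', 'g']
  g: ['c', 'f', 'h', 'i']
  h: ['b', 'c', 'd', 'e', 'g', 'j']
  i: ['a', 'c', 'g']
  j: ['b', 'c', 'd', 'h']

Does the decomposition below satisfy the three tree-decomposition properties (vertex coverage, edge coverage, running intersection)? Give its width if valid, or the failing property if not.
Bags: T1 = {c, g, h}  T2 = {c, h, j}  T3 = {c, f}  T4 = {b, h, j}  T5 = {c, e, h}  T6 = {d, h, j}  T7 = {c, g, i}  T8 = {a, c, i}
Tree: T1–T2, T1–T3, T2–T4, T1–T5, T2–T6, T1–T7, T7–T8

A tree decomposition must satisfy three properties: every vertex lies in some bag; for every edge, both endpoints lie together in some bag; and for every vertex, the bags containing it form a connected subtree. Here edge (g,f) lies in no bag, so the decomposition is invalid.

No — edge (g,f) lies in no bag.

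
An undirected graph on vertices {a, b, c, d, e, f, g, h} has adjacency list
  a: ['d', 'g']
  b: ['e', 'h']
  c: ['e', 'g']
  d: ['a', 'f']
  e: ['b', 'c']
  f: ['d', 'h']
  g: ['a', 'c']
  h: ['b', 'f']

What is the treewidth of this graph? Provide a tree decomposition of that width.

Treewidth 2.
One such decomposition:
Bags: B1 = {b, c, e}  B2 = {b, c, g}  B3 = {a, b, g}  B4 = {a, b, d}  B5 = {b, d, f}  B6 = {b, f, h}
Tree: B1–B2, B2–B3, B3–B4, B4–B5, B5–B6

Every bag has size at most 3, so the width is 3 − 1 = 2 and tw(G) ≤ 2. The edges b–e–c–g–a–d–f–h–b form a cycle, so G is not a tree and its treewidth is at least 2. Therefore the treewidth is 2.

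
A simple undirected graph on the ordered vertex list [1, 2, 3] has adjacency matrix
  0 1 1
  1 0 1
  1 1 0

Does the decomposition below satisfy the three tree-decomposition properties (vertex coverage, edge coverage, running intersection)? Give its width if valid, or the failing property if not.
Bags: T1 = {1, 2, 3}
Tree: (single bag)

Yes; width 2.

Checking the three conditions: (i) the bags cover all of {1, 2, 3}; (ii) for each edge, some bag contains both endpoints; (iii) the bags containing any fixed vertex form a subtree. All hold, so the decomposition is valid with width 3 − 1 = 2.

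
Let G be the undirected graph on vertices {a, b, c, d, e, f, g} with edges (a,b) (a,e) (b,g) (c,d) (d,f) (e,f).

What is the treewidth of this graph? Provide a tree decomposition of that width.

Each bag holds 2 vertices, so the decomposition has width 1, which upper-bounds the treewidth. G has an edge, so its treewidth is at least 1. The upper and lower bounds meet at 1, so that is the treewidth.

Treewidth 1.
One such decomposition:
Bags: B1 = {b, g}  B2 = {a, b}  B3 = {a, e}  B4 = {e, f}  B5 = {d, f}  B6 = {c, d}
Tree: B1–B2, B2–B3, B3–B4, B4–B5, B5–B6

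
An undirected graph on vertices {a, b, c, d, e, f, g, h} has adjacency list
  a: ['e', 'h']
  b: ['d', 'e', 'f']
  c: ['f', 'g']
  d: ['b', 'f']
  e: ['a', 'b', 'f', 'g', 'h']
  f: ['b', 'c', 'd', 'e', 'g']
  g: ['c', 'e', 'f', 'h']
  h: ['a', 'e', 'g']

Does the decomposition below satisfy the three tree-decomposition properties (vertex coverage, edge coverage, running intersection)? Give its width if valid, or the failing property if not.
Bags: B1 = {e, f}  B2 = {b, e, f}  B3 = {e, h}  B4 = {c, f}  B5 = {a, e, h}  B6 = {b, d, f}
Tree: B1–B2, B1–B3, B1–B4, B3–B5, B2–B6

No — vertex g appears in no bag.

A tree decomposition must satisfy three properties: every vertex lies in some bag; for every edge, both endpoints lie together in some bag; and for every vertex, the bags containing it form a connected subtree. Here vertex g appears in no bag, so the decomposition is invalid.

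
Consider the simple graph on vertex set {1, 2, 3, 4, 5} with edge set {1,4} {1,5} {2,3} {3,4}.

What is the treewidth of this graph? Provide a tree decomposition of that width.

Treewidth 1.
One optimal decomposition is:
Bags: B1 = {2, 3}  B2 = {3, 4}  B3 = {1, 4}  B4 = {1, 5}
Tree: B1–B2, B2–B3, B3–B4

Each bag holds 2 vertices, so the decomposition has width 1, which upper-bounds the treewidth. G has an edge, so its treewidth is at least 1. Therefore the treewidth is 1.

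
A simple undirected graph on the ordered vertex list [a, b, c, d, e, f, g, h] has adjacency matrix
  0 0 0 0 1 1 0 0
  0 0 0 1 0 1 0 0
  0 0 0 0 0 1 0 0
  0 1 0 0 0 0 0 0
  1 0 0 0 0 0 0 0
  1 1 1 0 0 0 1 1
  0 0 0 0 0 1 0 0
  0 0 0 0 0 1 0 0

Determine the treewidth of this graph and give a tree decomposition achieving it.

Treewidth 1.
One optimal decomposition is:
Bags: B1 = {a, f}  B2 = {c, f}  B3 = {a, e}  B4 = {f, h}  B5 = {b, f}  B6 = {f, g}  B7 = {b, d}
Tree: B1–B2, B1–B3, B2–B4, B1–B5, B1–B6, B5–B7

Each bag holds 2 vertices, so the decomposition has width 1, which upper-bounds the treewidth. Since G has at least one edge (e.g. a–f), it is not an edgeless graph, so tw(G) ≥ 1. Hence tw(G) = 1 exactly.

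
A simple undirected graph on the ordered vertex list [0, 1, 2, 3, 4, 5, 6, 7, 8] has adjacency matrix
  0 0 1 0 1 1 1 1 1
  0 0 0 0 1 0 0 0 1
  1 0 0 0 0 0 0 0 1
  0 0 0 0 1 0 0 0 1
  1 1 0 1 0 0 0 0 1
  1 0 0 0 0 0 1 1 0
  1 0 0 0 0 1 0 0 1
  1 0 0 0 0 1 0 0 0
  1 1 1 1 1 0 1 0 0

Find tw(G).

2

A width-2 tree decomposition is:
Bags: B1 = {3, 4, 8}  B2 = {0, 4, 8}  B3 = {0, 6, 8}  B4 = {0, 2, 8}  B5 = {0, 5, 6}  B6 = {0, 5, 7}  B7 = {1, 4, 8}
Tree: B1–B2, B2–B3, B3–B4, B3–B5, B5–B6, B1–B7
The largest bag has 3 vertices, giving width 2; this decomposition certifies tw(G) ≤ 2. For the lower bound, the 3 vertices {0, 2, 8} are pairwise adjacent, and any tree decomposition puts a clique entirely inside one bag — forcing width ≥ 2. Hence tw(G) = 2 exactly.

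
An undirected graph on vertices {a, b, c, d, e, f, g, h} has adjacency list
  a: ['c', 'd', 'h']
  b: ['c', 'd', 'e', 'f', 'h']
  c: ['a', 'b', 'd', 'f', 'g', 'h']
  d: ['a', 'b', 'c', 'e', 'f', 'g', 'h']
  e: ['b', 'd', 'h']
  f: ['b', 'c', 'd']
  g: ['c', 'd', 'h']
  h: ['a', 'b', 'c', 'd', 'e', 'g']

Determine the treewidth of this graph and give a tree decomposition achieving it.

The largest bag has 4 vertices, giving width 3; this decomposition certifies tw(G) ≤ 3. For the lower bound, the 4 vertices {b, d, e, h} are pairwise adjacent, and any tree decomposition puts a clique entirely inside one bag — forcing width ≥ 3. Hence tw(G) = 3 exactly.

Treewidth 3.
Bags: B1 = {b, c, d, h}  B2 = {a, c, d, h}  B3 = {c, d, g, h}  B4 = {b, d, e, h}  B5 = {b, c, d, f}
Tree: B1–B2, B1–B3, B1–B4, B1–B5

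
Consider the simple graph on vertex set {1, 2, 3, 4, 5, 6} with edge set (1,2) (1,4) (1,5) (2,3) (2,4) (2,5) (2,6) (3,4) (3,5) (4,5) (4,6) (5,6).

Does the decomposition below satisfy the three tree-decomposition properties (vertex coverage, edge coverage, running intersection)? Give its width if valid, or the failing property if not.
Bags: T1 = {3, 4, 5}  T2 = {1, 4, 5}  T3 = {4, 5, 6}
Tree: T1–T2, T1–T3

No — vertex 2 appears in no bag.

A tree decomposition must satisfy three properties: every vertex lies in some bag; for every edge, both endpoints lie together in some bag; and for every vertex, the bags containing it form a connected subtree. Here vertex 2 appears in no bag, so the decomposition is invalid.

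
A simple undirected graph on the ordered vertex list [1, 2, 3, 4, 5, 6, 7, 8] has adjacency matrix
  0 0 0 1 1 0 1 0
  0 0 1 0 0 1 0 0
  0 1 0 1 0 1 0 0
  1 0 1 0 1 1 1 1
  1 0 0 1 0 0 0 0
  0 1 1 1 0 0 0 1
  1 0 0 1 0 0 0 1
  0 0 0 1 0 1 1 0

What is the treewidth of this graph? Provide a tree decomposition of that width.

Each bag holds 3 vertices, so the decomposition has width 2, which upper-bounds the treewidth. For the lower bound, the 3 vertices {2, 3, 6} are pairwise adjacent, and any tree decomposition puts a clique entirely inside one bag — forcing width ≥ 2. Hence tw(G) = 2 exactly.

Treewidth 2.
Bags: B1 = {1, 4, 7}  B2 = {4, 7, 8}  B3 = {1, 4, 5}  B4 = {4, 6, 8}  B5 = {3, 4, 6}  B6 = {2, 3, 6}
Tree: B1–B2, B1–B3, B2–B4, B4–B5, B5–B6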